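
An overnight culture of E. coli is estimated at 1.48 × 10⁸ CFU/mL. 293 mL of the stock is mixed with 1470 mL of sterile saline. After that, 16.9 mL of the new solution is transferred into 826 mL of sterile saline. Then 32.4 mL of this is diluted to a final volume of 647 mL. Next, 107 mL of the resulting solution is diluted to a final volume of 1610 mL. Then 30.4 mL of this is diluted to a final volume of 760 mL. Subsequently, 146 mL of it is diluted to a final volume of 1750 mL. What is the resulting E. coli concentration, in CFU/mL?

Overall dilution factor = 6.017 × 49.88 × 19.97 × 15.05 × 25 × 11.99 = 2.70 × 10⁷.
1.48 × 10⁸ CFU/mL / 2.70 × 10⁷ = 5.48 CFU/mL.

5.48 CFU/mL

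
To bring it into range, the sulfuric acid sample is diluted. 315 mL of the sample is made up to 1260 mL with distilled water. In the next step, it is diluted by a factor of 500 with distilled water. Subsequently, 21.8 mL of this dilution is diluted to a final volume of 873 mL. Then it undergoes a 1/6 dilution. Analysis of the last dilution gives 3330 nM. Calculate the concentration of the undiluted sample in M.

1.60 M

Overall dilution factor = 4 × 500 × 40.05 × 6 = 4.81 × 10⁵.
Original = 3330 nM × 4.81 × 10⁵ = 1.60 × 10⁹ nM = 1.60 M.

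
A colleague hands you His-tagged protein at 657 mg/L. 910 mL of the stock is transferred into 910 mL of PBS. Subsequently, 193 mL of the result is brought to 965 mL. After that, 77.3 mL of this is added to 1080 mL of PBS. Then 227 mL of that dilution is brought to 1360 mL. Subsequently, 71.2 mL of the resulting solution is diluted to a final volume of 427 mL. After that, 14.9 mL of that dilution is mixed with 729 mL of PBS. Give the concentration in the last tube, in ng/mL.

Overall dilution factor = 2 × 5 × 14.97 × 5.991 × 5.997 × 49.93 = 2.69 × 10⁵.
657 mg/L / 2.69 × 10⁵ = 2.45 × 10⁻³ mg/L = 2.45 ng/mL.

2.45 ng/mL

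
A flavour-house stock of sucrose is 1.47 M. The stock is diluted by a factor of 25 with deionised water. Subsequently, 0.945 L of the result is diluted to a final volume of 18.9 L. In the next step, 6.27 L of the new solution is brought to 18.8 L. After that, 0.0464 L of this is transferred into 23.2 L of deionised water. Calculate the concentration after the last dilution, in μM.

Overall dilution factor = 25 × 20 × 2.998 × 501 = 7.51 × 10⁵.
1.47 M / 7.51 × 10⁵ = 1.96 × 10⁻⁶ M = 1.96 μM.

1.96 μM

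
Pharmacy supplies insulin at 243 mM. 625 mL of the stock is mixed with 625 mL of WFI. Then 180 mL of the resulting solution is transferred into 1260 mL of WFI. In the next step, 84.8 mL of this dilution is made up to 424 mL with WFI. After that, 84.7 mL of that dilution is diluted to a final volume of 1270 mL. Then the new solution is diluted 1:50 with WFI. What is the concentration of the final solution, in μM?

4.05 μM

Overall dilution factor = 2 × 8 × 5 × 14.99 × 50 = 6.00 × 10⁴.
243 mM / 6.00 × 10⁴ = 4.05 × 10⁻³ mM = 4.05 μM.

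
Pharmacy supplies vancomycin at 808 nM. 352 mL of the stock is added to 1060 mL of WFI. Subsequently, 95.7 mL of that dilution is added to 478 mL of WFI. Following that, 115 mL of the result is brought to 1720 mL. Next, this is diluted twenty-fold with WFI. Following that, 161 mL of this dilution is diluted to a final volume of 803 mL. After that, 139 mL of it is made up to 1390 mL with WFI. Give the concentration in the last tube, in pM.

Overall dilution factor = 4.011 × 5.995 × 14.96 × 20 × 4.988 × 10 = 3.59 × 10⁵.
808 nM / 3.59 × 10⁵ = 2.25 × 10⁻³ nM = 2.25 pM.

2.25 pM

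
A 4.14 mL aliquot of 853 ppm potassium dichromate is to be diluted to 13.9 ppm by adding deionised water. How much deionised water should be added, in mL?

250 mL

V₂ = C₁V₁/C₂ = 853 × 4.14 / 13.9 = 254 mL.
Diluent to add = V₂ − V₁ = 254 − 4.14 = 250 mL.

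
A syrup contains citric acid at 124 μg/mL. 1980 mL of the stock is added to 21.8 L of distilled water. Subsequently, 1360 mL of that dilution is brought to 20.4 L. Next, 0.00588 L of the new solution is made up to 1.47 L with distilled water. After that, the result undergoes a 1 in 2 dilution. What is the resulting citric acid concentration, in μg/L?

Overall dilution factor = 12.01 × 15 × 250 × 2 = 9.01 × 10⁴.
124 μg/mL / 9.01 × 10⁴ = 1.38 × 10⁻³ μg/mL = 1.38 μg/L.

1.38 μg/L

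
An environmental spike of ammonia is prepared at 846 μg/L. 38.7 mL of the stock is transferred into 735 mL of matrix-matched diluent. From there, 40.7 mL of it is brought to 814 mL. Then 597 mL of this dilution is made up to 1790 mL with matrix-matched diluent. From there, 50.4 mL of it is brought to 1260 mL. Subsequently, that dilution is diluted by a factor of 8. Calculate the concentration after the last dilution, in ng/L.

3.53 ng/L

Overall dilution factor = 19.99 × 20 × 2.998 × 25 × 8 = 2.40 × 10⁵.
846 μg/L / 2.40 × 10⁵ = 3.53 × 10⁻³ μg/L = 3.53 ng/L.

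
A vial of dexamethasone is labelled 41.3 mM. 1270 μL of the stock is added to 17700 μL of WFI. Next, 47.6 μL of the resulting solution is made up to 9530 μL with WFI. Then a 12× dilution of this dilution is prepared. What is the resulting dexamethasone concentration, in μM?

Overall dilution factor = 14.94 × 200.2 × 12 = 3.59 × 10⁴.
41.3 mM / 3.59 × 10⁴ = 1.15 × 10⁻³ mM = 1.15 μM.

1.15 μM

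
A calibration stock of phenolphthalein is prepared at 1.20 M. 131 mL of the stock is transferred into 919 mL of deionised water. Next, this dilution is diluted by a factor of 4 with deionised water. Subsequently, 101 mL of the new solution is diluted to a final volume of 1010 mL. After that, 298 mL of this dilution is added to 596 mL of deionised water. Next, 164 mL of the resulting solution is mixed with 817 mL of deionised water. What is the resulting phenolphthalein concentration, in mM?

0.209 mM

Overall dilution factor = 8.015 × 4 × 10 × 3 × 5.982 = 5753.
1.20 M / 5753 = 2.09 × 10⁻⁴ M = 0.209 mM.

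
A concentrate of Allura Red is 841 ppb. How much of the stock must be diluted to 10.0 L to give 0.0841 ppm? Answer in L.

0.0841 ppm = 84.1 ppb.
V₁ = C₂V₂/C₁ = 84.1 × 10.0 / 841 = 1.000 L.

1.00 L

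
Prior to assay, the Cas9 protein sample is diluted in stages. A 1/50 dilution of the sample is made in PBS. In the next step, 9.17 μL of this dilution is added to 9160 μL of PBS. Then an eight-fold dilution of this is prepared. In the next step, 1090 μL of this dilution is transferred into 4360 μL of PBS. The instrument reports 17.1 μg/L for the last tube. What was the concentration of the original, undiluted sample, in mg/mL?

34.2 mg/mL

Overall dilution factor = 50 × 999.9 × 8 × 5 = 2.00 × 10⁶.
Original = 17.1 μg/L × 2.00 × 10⁶ = 3.42 × 10⁷ μg/L = 34.2 mg/mL.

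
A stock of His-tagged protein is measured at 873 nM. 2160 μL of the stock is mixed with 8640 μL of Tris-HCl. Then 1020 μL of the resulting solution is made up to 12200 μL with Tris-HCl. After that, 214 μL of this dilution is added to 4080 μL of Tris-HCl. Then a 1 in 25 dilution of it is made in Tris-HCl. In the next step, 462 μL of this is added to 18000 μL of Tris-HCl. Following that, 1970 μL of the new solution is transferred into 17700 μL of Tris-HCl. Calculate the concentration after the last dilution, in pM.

0.0729 pM

Overall dilution factor = 5 × 11.96 × 20.07 × 25 × 39.96 × 9.985 = 1.20 × 10⁷.
873 nM / 1.20 × 10⁷ = 7.29 × 10⁻⁵ nM = 0.0729 pM.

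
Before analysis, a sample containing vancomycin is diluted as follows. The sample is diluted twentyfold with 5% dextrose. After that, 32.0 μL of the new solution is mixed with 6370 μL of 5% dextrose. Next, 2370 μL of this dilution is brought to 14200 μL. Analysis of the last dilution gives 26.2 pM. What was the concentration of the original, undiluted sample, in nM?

628 nM

Overall dilution factor = 20 × 200.1 × 5.992 = 2.40 × 10⁴.
Original = 26.2 pM × 2.40 × 10⁴ = 6.28 × 10⁵ pM = 628 nM.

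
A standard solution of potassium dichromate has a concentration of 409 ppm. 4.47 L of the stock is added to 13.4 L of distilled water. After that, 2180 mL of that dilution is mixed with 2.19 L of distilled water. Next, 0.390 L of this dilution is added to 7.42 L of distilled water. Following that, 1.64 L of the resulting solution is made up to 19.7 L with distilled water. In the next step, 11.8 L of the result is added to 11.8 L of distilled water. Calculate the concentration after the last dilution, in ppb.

Overall dilution factor = 3.998 × 2.005 × 20.03 × 12.01 × 2 = 3856.
409 ppm / 3856 = 0.106 ppm = 106 ppb.

106 ppb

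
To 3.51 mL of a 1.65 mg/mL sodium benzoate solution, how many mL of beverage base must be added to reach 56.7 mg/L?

98.6 mL

56.7 mg/L = 0.0567 mg/mL.
V₂ = C₁V₁/C₂ = 1.65 × 3.51 / 0.0567 = 102 mL.
Diluent to add = V₂ − V₁ = 102 − 3.51 = 98.6 mL.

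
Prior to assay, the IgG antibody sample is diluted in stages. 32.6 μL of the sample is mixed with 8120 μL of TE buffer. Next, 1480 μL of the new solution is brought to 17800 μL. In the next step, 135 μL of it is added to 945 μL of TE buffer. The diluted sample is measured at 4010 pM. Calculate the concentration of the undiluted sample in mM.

0.0965 mM

Overall dilution factor = 250.1 × 12.03 × 8 = 2.41 × 10⁴.
Original = 4010 pM × 2.41 × 10⁴ = 9.65 × 10⁷ pM = 0.0965 mM.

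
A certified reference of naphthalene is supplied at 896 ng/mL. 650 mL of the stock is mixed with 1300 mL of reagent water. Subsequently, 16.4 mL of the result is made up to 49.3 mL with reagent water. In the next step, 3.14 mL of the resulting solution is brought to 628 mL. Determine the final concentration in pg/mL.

Overall dilution factor = 3 × 3.006 × 200 = 1804.
896 ng/mL / 1804 = 0.497 ng/mL = 497 pg/mL.

497 pg/mL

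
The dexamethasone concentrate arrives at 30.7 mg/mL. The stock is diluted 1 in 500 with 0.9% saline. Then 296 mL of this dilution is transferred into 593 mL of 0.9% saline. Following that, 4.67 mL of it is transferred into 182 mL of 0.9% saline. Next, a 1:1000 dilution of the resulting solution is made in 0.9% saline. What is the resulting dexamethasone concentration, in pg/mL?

511 pg/mL

Overall dilution factor = 500 × 3.003 × 39.97 × 1000 = 6.00 × 10⁷.
30.7 mg/mL / 6.00 × 10⁷ = 5.11 × 10⁻⁷ mg/mL = 511 pg/mL.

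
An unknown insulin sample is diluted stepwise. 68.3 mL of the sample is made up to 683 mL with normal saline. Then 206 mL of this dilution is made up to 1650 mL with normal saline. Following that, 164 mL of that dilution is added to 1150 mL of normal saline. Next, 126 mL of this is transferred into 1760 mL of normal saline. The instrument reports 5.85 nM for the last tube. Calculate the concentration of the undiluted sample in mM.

Overall dilution factor = 10 × 8.010 × 8.012 × 14.97 = 9606.
Original = 5.85 nM × 9606 = 5.62 × 10⁴ nM = 0.0562 mM.

0.0562 mM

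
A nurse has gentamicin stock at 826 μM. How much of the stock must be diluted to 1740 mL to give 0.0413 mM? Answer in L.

0.0870 L

0.0413 mM = 41.3 μM.
V₁ = C₂V₂/C₁ = 41.3 × 1740 / 826 = 87.0 mL = 0.0870 L.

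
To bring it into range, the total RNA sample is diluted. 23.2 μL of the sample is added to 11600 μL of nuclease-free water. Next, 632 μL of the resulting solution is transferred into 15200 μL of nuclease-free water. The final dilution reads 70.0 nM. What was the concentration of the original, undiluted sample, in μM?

Overall dilution factor = 501 × 25.05 = 1.26 × 10⁴.
Original = 70.0 nM × 1.26 × 10⁴ = 8.79 × 10⁵ nM = 879 μM.

879 μM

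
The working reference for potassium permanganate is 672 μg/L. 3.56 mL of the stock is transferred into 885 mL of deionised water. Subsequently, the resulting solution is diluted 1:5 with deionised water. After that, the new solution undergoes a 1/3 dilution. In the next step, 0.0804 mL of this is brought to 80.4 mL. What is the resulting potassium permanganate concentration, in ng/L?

0.179 ng/L

Overall dilution factor = 249.6 × 5 × 3 × 1000 = 3.74 × 10⁶.
672 μg/L / 3.74 × 10⁶ = 1.79 × 10⁻⁴ μg/L = 0.179 ng/L.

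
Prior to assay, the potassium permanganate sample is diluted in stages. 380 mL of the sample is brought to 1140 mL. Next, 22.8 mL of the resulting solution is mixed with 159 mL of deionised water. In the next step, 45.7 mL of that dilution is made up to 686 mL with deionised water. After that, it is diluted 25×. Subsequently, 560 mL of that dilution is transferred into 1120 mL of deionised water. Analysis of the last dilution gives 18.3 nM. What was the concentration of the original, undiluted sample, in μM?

Overall dilution factor = 3 × 7.974 × 15.01 × 25 × 3 = 2.69 × 10⁴.
Original = 18.3 nM × 2.69 × 10⁴ = 4.93 × 10⁵ nM = 493 μM.

493 μM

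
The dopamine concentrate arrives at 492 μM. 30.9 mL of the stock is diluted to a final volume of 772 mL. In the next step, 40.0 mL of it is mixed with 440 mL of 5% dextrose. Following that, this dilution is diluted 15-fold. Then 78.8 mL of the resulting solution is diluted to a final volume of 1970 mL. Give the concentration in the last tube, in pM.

Overall dilution factor = 24.98 × 12 × 15 × 25 = 1.12 × 10⁵.
492 μM / 1.12 × 10⁵ = 4.38 × 10⁻³ μM = 4380 pM.

4380 pM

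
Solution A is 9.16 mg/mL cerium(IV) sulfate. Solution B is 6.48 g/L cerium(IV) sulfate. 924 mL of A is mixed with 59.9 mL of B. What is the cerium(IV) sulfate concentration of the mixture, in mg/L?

C_B = 6.48 g/L = 6.48 mg/mL.
C_mix = (C_A·V_A + C_B·V_B)/(V_A + V_B) = (9.16×924 + 6.48×59.9) / 983.9 = 9.00 mg/mL = 9000 mg/L.

9000 mg/L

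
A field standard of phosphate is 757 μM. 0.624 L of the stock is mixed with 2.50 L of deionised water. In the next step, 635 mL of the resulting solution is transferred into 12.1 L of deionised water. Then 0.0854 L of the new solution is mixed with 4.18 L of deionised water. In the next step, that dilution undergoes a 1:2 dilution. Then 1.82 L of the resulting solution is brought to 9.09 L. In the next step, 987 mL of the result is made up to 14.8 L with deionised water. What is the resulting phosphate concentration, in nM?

Overall dilution factor = 5.006 × 20.06 × 49.95 × 2 × 4.995 × 14.99 = 7.51 × 10⁵.
757 μM / 7.51 × 10⁵ = 1.01 × 10⁻³ μM = 1.01 nM.

1.01 nM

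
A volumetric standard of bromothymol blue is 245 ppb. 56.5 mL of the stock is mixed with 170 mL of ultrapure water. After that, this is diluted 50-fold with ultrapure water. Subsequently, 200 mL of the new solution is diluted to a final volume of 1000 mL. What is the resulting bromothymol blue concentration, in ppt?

Overall dilution factor = 4.009 × 50 × 5 = 1002.
245 ppb / 1002 = 0.244 ppb = 244 ppt.

244 ppt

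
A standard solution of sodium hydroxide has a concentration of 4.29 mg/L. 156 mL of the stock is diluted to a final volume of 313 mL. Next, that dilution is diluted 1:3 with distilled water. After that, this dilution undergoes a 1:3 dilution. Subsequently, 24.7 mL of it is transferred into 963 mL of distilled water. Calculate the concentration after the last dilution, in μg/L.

Overall dilution factor = 2.006 × 3 × 3 × 39.99 = 722.
4.29 mg/L / 722 = 5.94 × 10⁻³ mg/L = 5.94 μg/L.

5.94 μg/L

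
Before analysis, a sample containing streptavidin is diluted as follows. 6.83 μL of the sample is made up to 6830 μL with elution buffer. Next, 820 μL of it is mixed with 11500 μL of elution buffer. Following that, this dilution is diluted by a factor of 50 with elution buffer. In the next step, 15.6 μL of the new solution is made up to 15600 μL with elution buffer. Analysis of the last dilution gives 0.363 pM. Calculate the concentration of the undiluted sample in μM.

273 μM

Overall dilution factor = 1000 × 15.02 × 50 × 1000 = 7.51 × 10⁸.
Original = 0.363 pM × 7.51 × 10⁸ = 2.73 × 10⁸ pM = 273 μM.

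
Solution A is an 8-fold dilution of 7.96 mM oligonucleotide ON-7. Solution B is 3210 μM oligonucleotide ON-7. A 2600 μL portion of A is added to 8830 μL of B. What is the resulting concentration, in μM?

2710 μM

C_A = 7.96 mM / 8 = 0.995 mM.
C_B = 3210 μM = 3.21 mM.
C_mix = (C_A·V_A + C_B·V_B)/(V_A + V_B) = (0.995×2600 + 3.21×8830) / 11430 = 2.71 mM = 2710 μM.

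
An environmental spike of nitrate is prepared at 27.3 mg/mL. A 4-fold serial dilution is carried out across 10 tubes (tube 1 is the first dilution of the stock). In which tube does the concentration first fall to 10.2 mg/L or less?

tube 6

Tube n has concentration 27.3 mg/mL / 4ⁿ.
Need 4ⁿ ≥ 27.3 mg/mL / 10.2 mg/L = 2676, so n ≥ 5.69.
First such tube: n = 6.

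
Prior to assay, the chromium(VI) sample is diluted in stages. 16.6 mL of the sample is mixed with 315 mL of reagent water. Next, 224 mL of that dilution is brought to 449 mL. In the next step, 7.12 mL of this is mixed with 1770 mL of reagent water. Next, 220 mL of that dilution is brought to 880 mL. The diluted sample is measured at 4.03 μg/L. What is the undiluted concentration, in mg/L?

161 mg/L

Overall dilution factor = 19.98 × 2.004 × 249.6 × 4 = 4.00 × 10⁴.
Original = 4.03 μg/L × 4.00 × 10⁴ = 1.61 × 10⁵ μg/L = 161 mg/L.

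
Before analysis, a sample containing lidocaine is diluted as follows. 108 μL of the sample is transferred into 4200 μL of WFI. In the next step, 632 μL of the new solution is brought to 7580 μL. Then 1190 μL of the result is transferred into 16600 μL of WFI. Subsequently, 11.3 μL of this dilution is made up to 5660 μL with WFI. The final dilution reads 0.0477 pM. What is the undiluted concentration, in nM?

Overall dilution factor = 39.89 × 11.99 × 14.95 × 500.9 = 3.58 × 10⁶.
Original = 0.0477 pM × 3.58 × 10⁶ = 1.71 × 10⁵ pM = 171 nM.

171 nM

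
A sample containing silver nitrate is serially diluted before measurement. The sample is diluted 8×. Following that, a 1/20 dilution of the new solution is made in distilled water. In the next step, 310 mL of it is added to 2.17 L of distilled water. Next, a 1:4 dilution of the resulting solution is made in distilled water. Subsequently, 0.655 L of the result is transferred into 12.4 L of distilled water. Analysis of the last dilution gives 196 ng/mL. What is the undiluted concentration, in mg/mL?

20.0 mg/mL

Overall dilution factor = 8 × 20 × 8 × 4 × 19.93 = 1.02 × 10⁵.
Original = 196 ng/mL × 1.02 × 10⁵ = 2.00 × 10⁷ ng/mL = 20.0 mg/mL.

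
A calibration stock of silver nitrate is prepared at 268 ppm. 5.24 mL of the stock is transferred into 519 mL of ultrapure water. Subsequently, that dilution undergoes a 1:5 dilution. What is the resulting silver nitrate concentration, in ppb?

Overall dilution factor = 100.0 × 5 = 500.
268 ppm / 500 = 0.536 ppm = 536 ppb.

536 ppb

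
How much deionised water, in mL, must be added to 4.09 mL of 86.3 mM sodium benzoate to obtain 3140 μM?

3140 μM = 3.14 mM.
V₂ = C₁V₁/C₂ = 86.3 × 4.09 / 3.14 = 112 mL.
Diluent to add = V₂ − V₁ = 112 − 4.09 = 108 mL.

108 mL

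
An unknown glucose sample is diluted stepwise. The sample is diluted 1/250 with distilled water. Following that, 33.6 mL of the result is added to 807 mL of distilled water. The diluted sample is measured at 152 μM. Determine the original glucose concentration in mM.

951 mM

Overall dilution factor = 250 × 25.02 = 6254.
Original = 152 μM × 6254 = 9.51 × 10⁵ μM = 951 mM.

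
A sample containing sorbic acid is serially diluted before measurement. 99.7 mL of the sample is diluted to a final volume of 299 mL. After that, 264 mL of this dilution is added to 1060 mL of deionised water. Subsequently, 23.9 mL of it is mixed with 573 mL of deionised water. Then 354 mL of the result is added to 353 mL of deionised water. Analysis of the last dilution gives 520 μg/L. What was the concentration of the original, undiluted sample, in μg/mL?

Overall dilution factor = 2.999 × 5.015 × 24.97 × 1.997 = 750.
Original = 520 μg/L × 750 = 3.90 × 10⁵ μg/L = 390 μg/mL.

390 μg/mL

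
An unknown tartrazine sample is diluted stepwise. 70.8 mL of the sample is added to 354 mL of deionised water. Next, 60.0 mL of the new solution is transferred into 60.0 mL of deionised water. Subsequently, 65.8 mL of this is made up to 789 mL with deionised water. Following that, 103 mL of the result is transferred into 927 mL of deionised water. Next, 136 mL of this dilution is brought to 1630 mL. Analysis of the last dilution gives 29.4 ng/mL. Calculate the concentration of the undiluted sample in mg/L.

507 mg/L

Overall dilution factor = 6 × 2 × 11.99 × 10 × 11.99 = 1.72 × 10⁴.
Original = 29.4 ng/mL × 1.72 × 10⁴ = 5.07 × 10⁵ ng/mL = 507 mg/L.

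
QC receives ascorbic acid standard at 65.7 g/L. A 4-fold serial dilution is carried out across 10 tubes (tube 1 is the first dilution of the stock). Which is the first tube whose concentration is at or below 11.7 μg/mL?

tube 7

Tube n has concentration 65.7 g/L / 4ⁿ.
Need 4ⁿ ≥ 65.7 g/L / 11.7 μg/mL = 5615, so n ≥ 6.23.
First such tube: n = 7.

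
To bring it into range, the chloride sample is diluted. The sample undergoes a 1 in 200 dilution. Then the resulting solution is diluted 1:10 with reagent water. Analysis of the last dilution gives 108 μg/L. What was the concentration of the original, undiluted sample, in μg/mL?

216 μg/mL

Overall dilution factor = 200 × 10 = 2000.
Original = 108 μg/L × 2000 = 2.16 × 10⁵ μg/L = 216 μg/mL.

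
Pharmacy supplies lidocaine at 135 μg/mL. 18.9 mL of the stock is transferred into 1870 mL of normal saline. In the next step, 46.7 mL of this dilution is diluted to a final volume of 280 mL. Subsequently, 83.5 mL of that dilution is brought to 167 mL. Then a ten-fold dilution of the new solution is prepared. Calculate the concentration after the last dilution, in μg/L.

Overall dilution factor = 99.94 × 5.996 × 2 × 10 = 1.20 × 10⁴.
135 μg/mL / 1.20 × 10⁴ = 0.0113 μg/mL = 11.3 μg/L.

11.3 μg/L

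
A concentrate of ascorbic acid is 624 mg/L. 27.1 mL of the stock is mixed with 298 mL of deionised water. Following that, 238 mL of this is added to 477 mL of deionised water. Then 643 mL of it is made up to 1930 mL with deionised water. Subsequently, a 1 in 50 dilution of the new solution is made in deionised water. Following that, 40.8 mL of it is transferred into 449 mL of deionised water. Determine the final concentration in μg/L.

9.61 μg/L

Overall dilution factor = 12.00 × 3.004 × 3.002 × 50 × 12.00 = 6.49 × 10⁴.
624 mg/L / 6.49 × 10⁴ = 9.61 × 10⁻³ mg/L = 9.61 μg/L.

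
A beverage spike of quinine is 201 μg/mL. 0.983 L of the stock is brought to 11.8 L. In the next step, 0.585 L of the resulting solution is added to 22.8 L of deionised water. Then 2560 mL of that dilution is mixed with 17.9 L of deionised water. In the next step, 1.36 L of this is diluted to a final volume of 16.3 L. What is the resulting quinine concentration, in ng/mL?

4.37 ng/mL

Overall dilution factor = 12.00 × 39.97 × 7.992 × 11.99 = 4.60 × 10⁴.
201 μg/mL / 4.60 × 10⁴ = 4.37 × 10⁻³ μg/mL = 4.37 ng/mL.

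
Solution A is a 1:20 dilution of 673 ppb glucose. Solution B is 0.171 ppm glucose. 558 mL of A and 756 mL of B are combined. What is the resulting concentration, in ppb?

113 ppb

C_A = 673 ppb / 20 = 33.6 ppb.
C_B = 0.171 ppm = 171 ppb.
C_mix = (C_A·V_A + C_B·V_B)/(V_A + V_B) = (33.6×558 + 171×756) / 1314 = 113 ppb.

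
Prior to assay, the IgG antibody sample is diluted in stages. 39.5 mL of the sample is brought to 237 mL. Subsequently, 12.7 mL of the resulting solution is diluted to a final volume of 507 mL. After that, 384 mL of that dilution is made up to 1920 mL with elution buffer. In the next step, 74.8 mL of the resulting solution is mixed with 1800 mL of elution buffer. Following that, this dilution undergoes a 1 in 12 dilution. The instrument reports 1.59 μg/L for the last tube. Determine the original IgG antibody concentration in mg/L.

Overall dilution factor = 6 × 39.92 × 5 × 25.06 × 12 = 3.60 × 10⁵.
Original = 1.59 μg/L × 3.60 × 10⁵ = 5.73 × 10⁵ μg/L = 573 mg/L.

573 mg/L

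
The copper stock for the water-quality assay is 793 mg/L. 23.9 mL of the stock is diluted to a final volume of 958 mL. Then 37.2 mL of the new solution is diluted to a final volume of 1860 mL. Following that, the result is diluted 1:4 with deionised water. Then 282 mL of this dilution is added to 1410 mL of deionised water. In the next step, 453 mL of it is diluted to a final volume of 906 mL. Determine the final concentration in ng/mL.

8.24 ng/mL

Overall dilution factor = 40.08 × 50 × 4 × 6 × 2 = 9.62 × 10⁴.
793 mg/L / 9.62 × 10⁴ = 8.24 × 10⁻³ mg/L = 8.24 ng/mL.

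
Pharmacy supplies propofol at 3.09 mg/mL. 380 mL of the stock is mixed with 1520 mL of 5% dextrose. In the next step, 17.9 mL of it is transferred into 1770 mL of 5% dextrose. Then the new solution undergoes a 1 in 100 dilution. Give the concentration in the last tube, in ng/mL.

61.9 ng/mL

Overall dilution factor = 5 × 99.88 × 100 = 4.99 × 10⁴.
3.09 mg/mL / 4.99 × 10⁴ = 6.19 × 10⁻⁵ mg/mL = 61.9 ng/mL.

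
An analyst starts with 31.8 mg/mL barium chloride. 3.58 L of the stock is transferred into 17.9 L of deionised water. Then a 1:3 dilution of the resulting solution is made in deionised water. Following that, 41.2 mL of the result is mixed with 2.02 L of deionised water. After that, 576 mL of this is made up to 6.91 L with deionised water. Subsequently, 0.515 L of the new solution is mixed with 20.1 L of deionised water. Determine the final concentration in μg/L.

73.5 μg/L

Overall dilution factor = 6 × 3 × 50.03 × 12.00 × 40.03 = 4.32 × 10⁵.
31.8 mg/mL / 4.32 × 10⁵ = 7.35 × 10⁻⁵ mg/mL = 73.5 μg/L.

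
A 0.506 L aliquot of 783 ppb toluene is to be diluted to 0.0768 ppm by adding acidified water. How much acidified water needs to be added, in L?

0.0768 ppm = 76.8 ppb.
V₂ = C₁V₁/C₂ = 783 × 0.506 / 76.8 = 5.16 L.
Diluent to add = V₂ − V₁ = 5.16 − 0.506 = 4.65 L.

4.65 L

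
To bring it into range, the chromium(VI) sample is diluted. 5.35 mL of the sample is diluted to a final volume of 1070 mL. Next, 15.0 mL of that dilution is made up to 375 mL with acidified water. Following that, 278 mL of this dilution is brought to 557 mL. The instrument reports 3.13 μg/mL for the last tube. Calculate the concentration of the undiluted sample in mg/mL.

Overall dilution factor = 200 × 25 × 2.004 = 1.00 × 10⁴.
Original = 3.13 μg/mL × 1.00 × 10⁴ = 3.14 × 10⁴ μg/mL = 31.4 mg/mL.

31.4 mg/mL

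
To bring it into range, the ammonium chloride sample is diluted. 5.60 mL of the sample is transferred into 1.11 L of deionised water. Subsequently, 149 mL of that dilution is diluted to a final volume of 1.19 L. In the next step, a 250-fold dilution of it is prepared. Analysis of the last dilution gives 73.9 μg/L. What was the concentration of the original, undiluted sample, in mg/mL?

29.4 mg/mL

Overall dilution factor = 199.2 × 7.987 × 250 = 3.98 × 10⁵.
Original = 73.9 μg/L × 3.98 × 10⁵ = 2.94 × 10⁷ μg/L = 29.4 mg/mL.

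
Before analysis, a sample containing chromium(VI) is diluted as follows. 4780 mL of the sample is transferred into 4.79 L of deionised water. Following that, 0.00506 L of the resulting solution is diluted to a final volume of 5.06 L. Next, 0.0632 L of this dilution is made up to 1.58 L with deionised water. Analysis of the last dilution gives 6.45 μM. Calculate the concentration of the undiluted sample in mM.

Overall dilution factor = 2.002 × 1000 × 25 = 5.01 × 10⁴.
Original = 6.45 μM × 5.01 × 10⁴ = 3.23 × 10⁵ μM = 323 mM.

323 mM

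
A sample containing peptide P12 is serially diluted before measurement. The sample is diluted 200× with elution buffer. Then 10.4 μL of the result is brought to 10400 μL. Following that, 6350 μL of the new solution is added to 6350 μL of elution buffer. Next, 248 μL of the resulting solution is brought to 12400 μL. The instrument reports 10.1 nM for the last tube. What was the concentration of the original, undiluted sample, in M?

0.202 M

Overall dilution factor = 200 × 1000 × 2 × 50 = 2.00 × 10⁷.
Original = 10.1 nM × 2.00 × 10⁷ = 2.02 × 10⁸ nM = 0.202 M.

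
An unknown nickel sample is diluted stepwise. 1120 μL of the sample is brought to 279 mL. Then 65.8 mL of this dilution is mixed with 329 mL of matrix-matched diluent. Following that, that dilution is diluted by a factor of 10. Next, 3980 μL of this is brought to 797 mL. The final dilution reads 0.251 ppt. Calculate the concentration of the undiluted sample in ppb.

751 ppb

Overall dilution factor = 249.1 × 6 × 10 × 200.3 = 2.99 × 10⁶.
Original = 0.251 ppt × 2.99 × 10⁶ = 7.51 × 10⁵ ppt = 751 ppb.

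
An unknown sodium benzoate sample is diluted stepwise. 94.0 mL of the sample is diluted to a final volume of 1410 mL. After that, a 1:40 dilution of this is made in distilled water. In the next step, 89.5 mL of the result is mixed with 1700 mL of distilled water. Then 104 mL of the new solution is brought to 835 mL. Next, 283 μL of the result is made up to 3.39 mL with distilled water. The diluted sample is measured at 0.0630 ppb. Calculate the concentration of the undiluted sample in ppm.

Overall dilution factor = 15 × 40 × 19.99 × 8.029 × 11.98 = 1.15 × 10⁶.
Original = 0.0630 ppb × 1.15 × 10⁶ = 7.27 × 10⁴ ppb = 72.7 ppm.

72.7 ppm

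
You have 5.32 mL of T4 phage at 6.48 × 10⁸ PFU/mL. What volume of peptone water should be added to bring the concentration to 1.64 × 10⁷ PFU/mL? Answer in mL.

205 mL

V₂ = C₁V₁/C₂ = 6.48 × 10⁸ × 5.32 / 1.64 × 10⁷ = 210 mL.
Diluent to add = V₂ − V₁ = 210 − 5.32 = 205 mL.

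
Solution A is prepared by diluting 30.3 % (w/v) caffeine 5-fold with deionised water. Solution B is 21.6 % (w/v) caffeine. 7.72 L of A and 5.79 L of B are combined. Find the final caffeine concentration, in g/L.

127 g/L

C_A = 30.3 % (w/v) / 5 = 6.06 % (w/v).
C_mix = (C_A·V_A + C_B·V_B)/(V_A + V_B) = (6.06×7.72 + 21.6×5.79) / 13.51 = 12.7 % (w/v) = 127 g/L.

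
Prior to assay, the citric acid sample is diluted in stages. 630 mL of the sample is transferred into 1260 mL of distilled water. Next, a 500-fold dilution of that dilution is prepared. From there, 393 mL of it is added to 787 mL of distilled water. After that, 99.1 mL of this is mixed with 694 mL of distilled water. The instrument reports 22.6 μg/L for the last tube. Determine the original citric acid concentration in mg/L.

815 mg/L

Overall dilution factor = 3 × 500 × 3.003 × 8.003 = 3.60 × 10⁴.
Original = 22.6 μg/L × 3.60 × 10⁴ = 8.15 × 10⁵ μg/L = 815 mg/L.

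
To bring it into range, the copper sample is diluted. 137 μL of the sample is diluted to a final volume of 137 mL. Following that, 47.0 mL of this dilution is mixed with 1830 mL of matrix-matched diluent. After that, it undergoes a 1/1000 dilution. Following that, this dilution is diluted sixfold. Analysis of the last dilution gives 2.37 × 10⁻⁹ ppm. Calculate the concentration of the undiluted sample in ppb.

568 ppb

Overall dilution factor = 1000 × 39.94 × 1000 × 6 = 2.40 × 10⁸.
Original = 2.37 × 10⁻⁹ ppm × 2.40 × 10⁸ = 0.568 ppm = 568 ppb.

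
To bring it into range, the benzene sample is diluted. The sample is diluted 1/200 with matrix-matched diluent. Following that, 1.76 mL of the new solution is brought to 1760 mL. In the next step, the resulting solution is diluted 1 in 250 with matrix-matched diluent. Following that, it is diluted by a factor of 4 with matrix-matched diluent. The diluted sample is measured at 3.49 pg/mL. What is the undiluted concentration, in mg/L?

698 mg/L

Overall dilution factor = 200 × 1000 × 250 × 4 = 2.00 × 10⁸.
Original = 3.49 pg/mL × 2.00 × 10⁸ = 6.98 × 10⁸ pg/mL = 698 mg/L.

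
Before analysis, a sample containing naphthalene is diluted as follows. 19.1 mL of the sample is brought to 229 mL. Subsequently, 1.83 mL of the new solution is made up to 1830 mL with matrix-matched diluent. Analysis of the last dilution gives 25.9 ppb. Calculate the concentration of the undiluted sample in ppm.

311 ppm

Overall dilution factor = 11.99 × 1000 = 1.20 × 10⁴.
Original = 25.9 ppb × 1.20 × 10⁴ = 3.11 × 10⁵ ppb = 311 ppm.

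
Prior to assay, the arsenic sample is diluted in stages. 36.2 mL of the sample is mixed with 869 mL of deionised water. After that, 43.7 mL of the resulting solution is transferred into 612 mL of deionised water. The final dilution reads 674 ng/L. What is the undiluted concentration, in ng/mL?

Overall dilution factor = 25.01 × 15.00 = 375.
Original = 674 ng/L × 375 = 2.53 × 10⁵ ng/L = 253 ng/mL.

253 ng/mL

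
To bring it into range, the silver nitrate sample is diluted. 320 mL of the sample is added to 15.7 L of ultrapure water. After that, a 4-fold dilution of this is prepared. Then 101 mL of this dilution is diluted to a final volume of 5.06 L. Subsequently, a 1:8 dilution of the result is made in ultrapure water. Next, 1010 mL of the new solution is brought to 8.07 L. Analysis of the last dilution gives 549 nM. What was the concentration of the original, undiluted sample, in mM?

352 mM

Overall dilution factor = 50.06 × 4 × 50.10 × 8 × 7.990 = 6.41 × 10⁵.
Original = 549 nM × 6.41 × 10⁵ = 3.52 × 10⁸ nM = 352 mM.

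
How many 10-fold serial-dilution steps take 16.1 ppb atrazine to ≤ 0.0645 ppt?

Need 10ⁿ ≥ 2.50 × 10⁵, so n ≥ log(2.50 × 10⁵)/log(10) = 5.40.
Minimum whole steps: n = 6.

6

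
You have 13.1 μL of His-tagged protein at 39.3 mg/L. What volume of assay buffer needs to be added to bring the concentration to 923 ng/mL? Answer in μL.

923 ng/mL = 0.923 mg/L.
V₂ = C₁V₁/C₂ = 39.3 × 13.1 / 0.923 = 558 μL.
Diluent to add = V₂ − V₁ = 558 − 13.1 = 545 μL.

545 μL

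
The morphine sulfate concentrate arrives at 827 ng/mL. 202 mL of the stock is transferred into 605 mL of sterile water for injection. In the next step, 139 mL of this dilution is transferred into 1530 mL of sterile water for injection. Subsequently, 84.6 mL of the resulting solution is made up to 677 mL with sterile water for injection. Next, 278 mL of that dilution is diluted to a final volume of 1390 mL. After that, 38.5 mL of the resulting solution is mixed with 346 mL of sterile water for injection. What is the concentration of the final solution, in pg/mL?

Overall dilution factor = 3.995 × 12.01 × 8.002 × 5 × 9.987 = 1.92 × 10⁴.
827 ng/mL / 1.92 × 10⁴ = 0.0431 ng/mL = 43.1 pg/mL.

43.1 pg/mL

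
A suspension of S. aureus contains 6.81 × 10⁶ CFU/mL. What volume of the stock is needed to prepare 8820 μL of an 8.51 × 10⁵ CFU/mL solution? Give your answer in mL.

1.10 mL

V₁ = C₂V₂/C₁ = 8.51 × 10⁵ × 8820 / 6.81 × 10⁶ = 1102 μL = 1.10 mL.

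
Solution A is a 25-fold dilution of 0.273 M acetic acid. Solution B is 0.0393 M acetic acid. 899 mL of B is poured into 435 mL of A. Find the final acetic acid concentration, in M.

0.0300 M

C_A = 0.273 M / 25 = 0.0109 M.
C_mix = (C_A·V_A + C_B·V_B)/(V_A + V_B) = (0.0109×435 + 0.0393×899) / 1334 = 0.0300 M.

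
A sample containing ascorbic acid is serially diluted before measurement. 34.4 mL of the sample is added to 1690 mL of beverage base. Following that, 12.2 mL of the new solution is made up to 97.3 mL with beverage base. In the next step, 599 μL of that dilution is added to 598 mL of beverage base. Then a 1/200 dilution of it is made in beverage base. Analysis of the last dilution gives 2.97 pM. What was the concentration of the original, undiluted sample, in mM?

Overall dilution factor = 50.13 × 7.975 × 999.3 × 200 = 7.99 × 10⁷.
Original = 2.97 pM × 7.99 × 10⁷ = 2.37 × 10⁸ pM = 0.237 mM.

0.237 mM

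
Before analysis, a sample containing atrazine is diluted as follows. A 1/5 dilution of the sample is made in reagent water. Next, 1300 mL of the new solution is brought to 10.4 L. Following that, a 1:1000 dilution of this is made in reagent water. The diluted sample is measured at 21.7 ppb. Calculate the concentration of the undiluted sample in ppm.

Overall dilution factor = 5 × 8 × 1000 = 4.00 × 10⁴.
Original = 21.7 ppb × 4.00 × 10⁴ = 8.68 × 10⁵ ppb = 868 ppm.

868 ppm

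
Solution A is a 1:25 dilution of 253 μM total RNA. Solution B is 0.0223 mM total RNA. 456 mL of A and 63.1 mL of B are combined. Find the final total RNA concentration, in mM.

C_A = 253 μM / 25 = 10.1 μM.
C_B = 0.0223 mM = 22.3 μM.
C_mix = (C_A·V_A + C_B·V_B)/(V_A + V_B) = (10.1×456 + 22.3×63.1) / 519.1 = 11.6 μM = 0.0116 mM.

0.0116 mM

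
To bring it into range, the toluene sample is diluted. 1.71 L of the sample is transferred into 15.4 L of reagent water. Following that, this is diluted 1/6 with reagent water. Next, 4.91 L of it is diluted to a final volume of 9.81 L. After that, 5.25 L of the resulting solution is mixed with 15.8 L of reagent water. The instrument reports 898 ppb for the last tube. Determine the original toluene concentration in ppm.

432 ppm

Overall dilution factor = 10.01 × 6 × 1.998 × 4.010 = 481.
Original = 898 ppb × 481 = 4.32 × 10⁵ ppb = 432 ppm.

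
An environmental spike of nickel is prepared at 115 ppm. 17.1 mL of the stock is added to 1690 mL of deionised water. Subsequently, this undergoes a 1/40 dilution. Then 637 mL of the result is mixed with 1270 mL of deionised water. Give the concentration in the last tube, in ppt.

Overall dilution factor = 99.83 × 40 × 2.994 = 1.20 × 10⁴.
115 ppm / 1.20 × 10⁴ = 9.62 × 10⁻³ ppm = 9620 ppt.

9620 ppt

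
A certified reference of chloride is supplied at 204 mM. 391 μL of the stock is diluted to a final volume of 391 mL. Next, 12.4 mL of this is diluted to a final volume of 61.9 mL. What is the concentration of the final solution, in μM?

40.9 μM

Overall dilution factor = 1000 × 4.992 = 4992.
204 mM / 4992 = 0.0409 mM = 40.9 μM.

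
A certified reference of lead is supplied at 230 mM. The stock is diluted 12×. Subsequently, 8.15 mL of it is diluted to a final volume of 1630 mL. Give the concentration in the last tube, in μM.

95.8 μM

Overall dilution factor = 12 × 200 = 2400.
230 mM / 2400 = 0.0958 mM = 95.8 μM.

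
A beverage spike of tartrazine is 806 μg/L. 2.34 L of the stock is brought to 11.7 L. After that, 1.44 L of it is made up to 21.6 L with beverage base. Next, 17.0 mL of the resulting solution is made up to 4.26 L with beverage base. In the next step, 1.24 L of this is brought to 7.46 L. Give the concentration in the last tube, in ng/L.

Overall dilution factor = 5 × 15 × 250.6 × 6.016 = 1.13 × 10⁵.
806 μg/L / 1.13 × 10⁵ = 7.13 × 10⁻³ μg/L = 7.13 ng/L.

7.13 ng/L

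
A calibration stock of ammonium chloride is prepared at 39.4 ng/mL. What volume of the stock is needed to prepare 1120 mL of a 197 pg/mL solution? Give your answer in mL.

5.60 mL

197 pg/mL = 0.197 ng/mL.
V₁ = C₂V₂/C₁ = 0.197 × 1120 / 39.4 = 5.60 mL.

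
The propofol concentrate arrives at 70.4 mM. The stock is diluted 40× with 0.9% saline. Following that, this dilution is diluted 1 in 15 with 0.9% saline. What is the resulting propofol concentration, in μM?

Overall dilution factor = 40 × 15 = 600.
70.4 mM / 600 = 0.117 mM = 117 μM.

117 μM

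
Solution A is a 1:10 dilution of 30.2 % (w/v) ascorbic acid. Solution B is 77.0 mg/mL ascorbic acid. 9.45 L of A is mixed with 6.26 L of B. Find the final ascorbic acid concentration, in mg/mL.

48.8 mg/mL

C_A = 30.2 % (w/v) / 10 = 3.02 % (w/v).
C_B = 77.0 mg/mL = 7.70 % (w/v).
C_mix = (C_A·V_A + C_B·V_B)/(V_A + V_B) = (3.02×9.45 + 7.70×6.26) / 15.71 = 4.88 % (w/v) = 48.8 mg/mL.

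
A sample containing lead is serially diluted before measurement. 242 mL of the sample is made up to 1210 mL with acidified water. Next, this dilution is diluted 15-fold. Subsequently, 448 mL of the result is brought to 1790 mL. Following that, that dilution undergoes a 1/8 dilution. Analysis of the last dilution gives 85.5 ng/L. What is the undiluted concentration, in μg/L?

205 μg/L

Overall dilution factor = 5 × 15 × 3.996 × 8 = 2397.
Original = 85.5 ng/L × 2397 = 2.05 × 10⁵ ng/L = 205 μg/L.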